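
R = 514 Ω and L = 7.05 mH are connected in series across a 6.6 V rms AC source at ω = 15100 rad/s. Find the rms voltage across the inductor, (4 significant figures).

1.339 V

X_L = ωL = 106.5 Ω
Z = 514.0 + j106.5 Ω
|Z| = √(514.0² + 106.5²) = 524.9 Ω
I = V/|Z| = 12.57 mA
V_L = I·|Z_L| = 0.01257 × 106.5 = 1.339 V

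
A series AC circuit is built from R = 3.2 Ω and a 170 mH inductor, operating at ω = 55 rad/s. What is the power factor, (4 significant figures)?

0.3238

X_L = ωL = 9.350 Ω
Z = 3.200 + j9.350 Ω
|Z| = √(3.200² + 9.350²) = 9.882 Ω
∠Z = arctan(9.350/3.200) = 71.11°
cos φ = cos(71.11°) = 0.3238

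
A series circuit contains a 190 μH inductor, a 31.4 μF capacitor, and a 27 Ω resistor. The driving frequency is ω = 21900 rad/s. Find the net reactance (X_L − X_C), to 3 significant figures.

X_L = ωL = 4.16 Ω
X_C = 1/(ωC) = 1.45 Ω
X = 4.16 − 1.45 = 2.71 Ω

2.71 Ω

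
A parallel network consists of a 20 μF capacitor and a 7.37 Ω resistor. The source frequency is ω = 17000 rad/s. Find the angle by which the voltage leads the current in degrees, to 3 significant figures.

X_C = 1/(ωC) = 2.94 Ω
Parallel: admittances add. Y = 1/R + jωC
Y = (0.136 + j0.340) S
|Y| = 0.366 S → |Z| = 1/|Y| = 2.73 Ω, ∠Z = −∠Y = -68.2°

-68.2°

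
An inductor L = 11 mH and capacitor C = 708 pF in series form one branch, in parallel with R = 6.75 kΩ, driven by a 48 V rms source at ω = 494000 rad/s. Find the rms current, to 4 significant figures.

19.95 mA

X_L = ωL = 5434 Ω
X_C = 1/(ωC) = 2859 Ω
Branch 1: Z₁ = R = 6750 Ω
Branch 2 (series LC): Z₂ = j(X_L − X_C) = j2575 Ω
Parallel: Z = Z₁Z₂/(Z₁+Z₂), |Z| = 2406 Ω, ∠Z = 69.12°
I = V/|Z| = 48/2406 = 19.95 mA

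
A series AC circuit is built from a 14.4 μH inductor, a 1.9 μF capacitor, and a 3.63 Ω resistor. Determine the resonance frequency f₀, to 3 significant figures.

ω₀ = 1/√(LC) = 1/√(1.44e-05 × 1.9e-06) = 191200 rad/s
f₀ = ω₀/(2π) = 30.4 kHz

30.4 kHz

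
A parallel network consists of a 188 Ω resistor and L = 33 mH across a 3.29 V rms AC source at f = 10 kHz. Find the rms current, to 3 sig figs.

17.6 mA

ω = 2πf = 62830 rad/s
X_L = ωL = 2070 Ω
Parallel: admittances add. Y = 1/R + 1/(jωL)
Y = (0.00532 − j0.000482) S
|Y| = 0.00534 S → |Z| = 1/|Y| = 187 Ω, ∠Z = −∠Y = 5.18°
I = V/|Z| = 3.29/187 = 17.6 mA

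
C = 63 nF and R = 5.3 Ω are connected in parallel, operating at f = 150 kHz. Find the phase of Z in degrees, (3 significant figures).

ω = 2πf = 942500 rad/s
X_C = 1/(ωC) = 16.8 Ω
Parallel: admittances add. Y = 1/R + jωC
Y = (0.189 + j0.0594) S
|Y| = 0.198 S → |Z| = 1/|Y| = 5.06 Ω, ∠Z = −∠Y = -17.5°

-17.5°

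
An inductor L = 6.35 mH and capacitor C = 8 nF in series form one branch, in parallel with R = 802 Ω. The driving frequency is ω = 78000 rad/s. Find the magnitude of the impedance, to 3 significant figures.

650 Ω

X_L = ωL = 495 Ω
X_C = 1/(ωC) = 1600 Ω
Branch 1: Z₁ = R = 802 Ω
Branch 2 (series LC): Z₂ = j(X_L − X_C) = −j1110 Ω
Parallel: Z = Z₁Z₂/(Z₁+Z₂), |Z| = 650 Ω, ∠Z = -35.9°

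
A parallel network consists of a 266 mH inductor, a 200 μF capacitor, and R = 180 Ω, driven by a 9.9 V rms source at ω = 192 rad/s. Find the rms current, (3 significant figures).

194 mA

X_L = ωL = 51.1 Ω
X_C = 1/(ωC) = 26.0 Ω
Parallel: admittances add. Y = 1/R + 1/(jωL) + jωC
Y = (0.00556 + j0.0188) S
|Y| = 0.0196 S → |Z| = 1/|Y| = 51.0 Ω, ∠Z = −∠Y = -73.6°
I = V/|Z| = 9.9/51.0 = 194 mA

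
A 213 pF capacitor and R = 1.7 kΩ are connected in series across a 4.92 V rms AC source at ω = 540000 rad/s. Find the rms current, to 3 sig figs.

555 μA

X_C = 1/(ωC) = 8690 Ω
Z = 1700 − j8690 Ω
|Z| = √(1700² + 8690²) = 8860 Ω
I = V/|Z| = 4.92/8860 = 555 μA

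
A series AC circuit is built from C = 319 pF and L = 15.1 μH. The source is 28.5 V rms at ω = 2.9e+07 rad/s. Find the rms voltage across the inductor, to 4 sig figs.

X_L = ωL = 437.9 Ω
X_C = 1/(ωC) = 108.1 Ω
Net reactance X = X_L − X_C = 329.8 Ω
Z = j329.8 Ω
|Z| = √(0² + 329.8²) = 329.8 Ω
I = V/|Z| = 86.42 mA
V_L = I·|Z_L| = 0.08642 × 437.9 = 37.84 V

37.84 V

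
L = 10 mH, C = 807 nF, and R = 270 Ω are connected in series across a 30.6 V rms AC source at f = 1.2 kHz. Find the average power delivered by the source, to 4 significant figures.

ω = 2πf = 7540 rad/s
X_L = ωL = 75.40 Ω
X_C = 1/(ωC) = 164.3 Ω
Net reactance X = X_L − X_C = -88.95 Ω
Z = 270.0 − j88.95 Ω
|Z| = √(270.0² + 88.95²) = 284.3 Ω
∠Z = arctan(-88.95/270.0) = -18.23°
I = V/|Z| = 107.6 mA
P = VI cos φ = 30.6 × 0.1076 × cos(-18.23°) = 3.128 W

3.128 W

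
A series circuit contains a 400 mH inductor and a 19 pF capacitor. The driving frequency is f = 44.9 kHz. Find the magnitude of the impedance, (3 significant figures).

ω = 2πf = 282100 rad/s
X_L = ωL = 113000 Ω
X_C = 1/(ωC) = 187000 Ω
Net reactance X = X_L − X_C = -73700 Ω
Z = − j73700 Ω
|Z| = √(0² + 73700²) = 73700 Ω

73700 Ω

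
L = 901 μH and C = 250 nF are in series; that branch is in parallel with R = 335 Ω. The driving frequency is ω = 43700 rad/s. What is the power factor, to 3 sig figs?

X_L = ωL = 39.4 Ω
X_C = 1/(ωC) = 91.5 Ω
Branch 1: Z₁ = R = 335 Ω
Branch 2 (series LC): Z₂ = j(X_L − X_C) = −j52.2 Ω
Parallel: Z = Z₁Z₂/(Z₁+Z₂), |Z| = 51.5 Ω, ∠Z = -81.2°
cos φ = cos(-81.2°) = 0.154

0.154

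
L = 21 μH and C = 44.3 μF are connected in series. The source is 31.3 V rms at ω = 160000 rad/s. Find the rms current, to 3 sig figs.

9.72 A

X_L = ωL = 3.36 Ω
X_C = 1/(ωC) = 0.141 Ω
Net reactance X = X_L − X_C = 3.22 Ω
Z = j3.22 Ω
|Z| = √(0² + 3.22²) = 3.22 Ω
I = V/|Z| = 31.3/3.22 = 9.72 A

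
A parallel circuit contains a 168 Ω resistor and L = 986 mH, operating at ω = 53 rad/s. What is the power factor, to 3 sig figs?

X_L = ωL = 52.3 Ω
Parallel: admittances add. Y = 1/R + 1/(jωL)
Y = (0.00595 − j0.0191) S
|Y| = 0.0200 S → |Z| = 1/|Y| = 49.9 Ω, ∠Z = −∠Y = 72.7°
cos φ = cos(72.7°) = 0.297

0.297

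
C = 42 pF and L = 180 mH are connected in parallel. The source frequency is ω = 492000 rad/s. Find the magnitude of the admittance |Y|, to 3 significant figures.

X_L = ωL = 88600 Ω
X_C = 1/(ωC) = 48400 Ω
Parallel: admittances add. Y = 1/(jωL) + jωC
Y = (0 + j9.37e-06) S
|Y| = 9.37e-06 S → |Z| = 1/|Y| = 107000 Ω, ∠Z = −∠Y = -90.0°

9.37 μS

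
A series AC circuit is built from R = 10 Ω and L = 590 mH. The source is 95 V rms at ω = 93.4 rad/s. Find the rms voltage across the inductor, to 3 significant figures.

X_L = ωL = 55.1 Ω
Z = 10.0 + j55.1 Ω
|Z| = √(10.0² + 55.1²) = 56.0 Ω
I = V/|Z| = 1.70 A
V_L = I·|Z_L| = 1.70 × 55.1 = 93.5 V

93.5 V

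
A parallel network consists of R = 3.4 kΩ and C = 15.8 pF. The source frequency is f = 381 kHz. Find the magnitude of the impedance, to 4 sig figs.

ω = 2πf = 2.394e+06 rad/s
X_C = 1/(ωC) = 26440 Ω
Parallel: admittances add. Y = 1/R + jωC
Y = (0.0002941 + j3.782e-05) S
|Y| = 0.0002965 S → |Z| = 1/|Y| = 3372 Ω, ∠Z = −∠Y = -7.328°

3372 Ω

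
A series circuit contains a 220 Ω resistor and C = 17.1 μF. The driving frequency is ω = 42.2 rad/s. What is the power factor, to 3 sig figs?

X_C = 1/(ωC) = 1390 Ω
Z = 220 − j1390 Ω
|Z| = √(220² + 1390²) = 1400 Ω
∠Z = arctan(-1390/220) = -81.0°
cos φ = cos(-81.0°) = 0.157

0.157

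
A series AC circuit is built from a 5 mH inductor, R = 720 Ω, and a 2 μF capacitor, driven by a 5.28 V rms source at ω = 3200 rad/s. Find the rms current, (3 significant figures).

X_L = ωL = 16.0 Ω
X_C = 1/(ωC) = 156 Ω
Net reactance X = X_L − X_C = -140 Ω
Z = 720 − j140 Ω
|Z| = √(720² + 140²) = 734 Ω
I = V/|Z| = 5.28/734 = 7.20 mA

7.20 mA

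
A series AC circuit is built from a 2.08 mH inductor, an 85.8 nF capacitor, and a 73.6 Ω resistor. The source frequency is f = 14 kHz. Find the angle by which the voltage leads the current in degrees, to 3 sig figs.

ω = 2πf = 87960 rad/s
X_L = ωL = 183 Ω
X_C = 1/(ωC) = 132 Ω
Net reactance X = X_L − X_C = 50.5 Ω
Z = 73.6 + j50.5 Ω
|Z| = √(73.6² + 50.5²) = 89.2 Ω
∠Z = arctan(50.5/73.6) = 34.4°

34.4°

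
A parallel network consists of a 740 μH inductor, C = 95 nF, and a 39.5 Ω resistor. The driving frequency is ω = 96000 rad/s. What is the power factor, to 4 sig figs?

X_L = ωL = 71.04 Ω
X_C = 1/(ωC) = 109.6 Ω
Parallel: admittances add. Y = 1/R + 1/(jωL) + jωC
Y = (0.02532 − j0.004957) S
|Y| = 0.02580 S → |Z| = 1/|Y| = 38.76 Ω, ∠Z = −∠Y = 11.08°
cos φ = cos(11.08°) = 0.9814

0.9814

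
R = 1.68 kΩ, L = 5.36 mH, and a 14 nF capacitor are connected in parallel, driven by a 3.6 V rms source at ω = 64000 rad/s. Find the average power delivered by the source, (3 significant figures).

7.71 mW

X_L = ωL = 343 Ω
X_C = 1/(ωC) = 1120 Ω
Parallel: admittances add. Y = 1/R + 1/(jωL) + jωC
Y = (0.000595 − j0.00202) S
|Y| = 0.00211 S → |Z| = 1/|Y| = 475 Ω, ∠Z = −∠Y = 73.6°
I = V/|Z| = 7.58 mA
P = VI cos φ = 3.6 × 0.00758 × cos(73.6°) = 7.71 mW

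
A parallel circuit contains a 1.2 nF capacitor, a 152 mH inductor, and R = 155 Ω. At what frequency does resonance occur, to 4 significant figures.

11.78 kHz

ω₀ = 1/√(LC) = 1/√(0.152 × 1.2e-09) = 74040 rad/s
f₀ = ω₀/(2π) = 11.78 kHz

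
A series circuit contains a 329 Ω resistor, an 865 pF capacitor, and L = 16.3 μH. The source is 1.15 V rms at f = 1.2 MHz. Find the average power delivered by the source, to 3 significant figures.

ω = 2πf = 7.54e+06 rad/s
X_L = ωL = 123 Ω
X_C = 1/(ωC) = 153 Ω
Net reactance X = X_L − X_C = -30.4 Ω
Z = 329 − j30.4 Ω
|Z| = √(329² + 30.4²) = 330 Ω
∠Z = arctan(-30.4/329) = -5.28°
I = V/|Z| = 3.48 mA
P = VI cos φ = 1.15 × 0.00348 × cos(-5.28°) = 3.99 mW

3.99 mW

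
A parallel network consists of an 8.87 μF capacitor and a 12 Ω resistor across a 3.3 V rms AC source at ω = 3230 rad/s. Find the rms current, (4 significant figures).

X_C = 1/(ωC) = 34.90 Ω
Parallel: admittances add. Y = 1/R + jωC
Y = (0.08333 + j0.02865) S
|Y| = 0.08812 S → |Z| = 1/|Y| = 11.35 Ω, ∠Z = −∠Y = -18.97°
I = V/|Z| = 3.3/11.35 = 290.8 mA

290.8 mA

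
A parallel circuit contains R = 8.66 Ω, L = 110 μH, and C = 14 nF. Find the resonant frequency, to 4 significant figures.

128.3 kHz

ω₀ = 1/√(LC) = 1/√(0.00011 × 1.4e-08) = 805800 rad/s
f₀ = ω₀/(2π) = 128.3 kHz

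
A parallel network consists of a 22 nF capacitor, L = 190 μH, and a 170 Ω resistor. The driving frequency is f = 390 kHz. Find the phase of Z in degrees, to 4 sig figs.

-83.52°

ω = 2πf = 2.45e+06 rad/s
X_L = ωL = 465.6 Ω
X_C = 1/(ωC) = 18.55 Ω
Parallel: admittances add. Y = 1/R + 1/(jωL) + jωC
Y = (0.005882 + j0.05176) S
|Y| = 0.05210 S → |Z| = 1/|Y| = 19.20 Ω, ∠Z = −∠Y = -83.52°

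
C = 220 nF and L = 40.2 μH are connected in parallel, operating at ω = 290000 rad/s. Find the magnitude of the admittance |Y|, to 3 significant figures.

X_L = ωL = 11.7 Ω
X_C = 1/(ωC) = 15.7 Ω
Parallel: admittances add. Y = 1/(jωL) + jωC
Y = (0 − j0.0220) S
|Y| = 0.0220 S → |Z| = 1/|Y| = 45.5 Ω, ∠Z = −∠Y = 90.0°

22.0 mS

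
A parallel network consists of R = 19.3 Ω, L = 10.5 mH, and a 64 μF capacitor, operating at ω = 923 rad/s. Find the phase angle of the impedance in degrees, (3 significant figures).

X_L = ωL = 9.69 Ω
X_C = 1/(ωC) = 16.9 Ω
Parallel: admittances add. Y = 1/R + 1/(jωL) + jωC
Y = (0.0518 − j0.0441) S
|Y| = 0.0680 S → |Z| = 1/|Y| = 14.7 Ω, ∠Z = −∠Y = 40.4°

40.4°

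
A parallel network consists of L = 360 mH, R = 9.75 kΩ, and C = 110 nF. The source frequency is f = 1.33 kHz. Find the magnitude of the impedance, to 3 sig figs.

ω = 2πf = 8357 rad/s
X_L = ωL = 3010 Ω
X_C = 1/(ωC) = 1090 Ω
Parallel: admittances add. Y = 1/R + 1/(jωL) + jωC
Y = (0.000103 + j0.000587) S
|Y| = 0.000596 S → |Z| = 1/|Y| = 1680 Ω, ∠Z = −∠Y = -80.1°

1680 Ω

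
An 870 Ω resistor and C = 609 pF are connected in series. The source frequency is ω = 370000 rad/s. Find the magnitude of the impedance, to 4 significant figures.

4522 Ω

X_C = 1/(ωC) = 4438 Ω
Z = 870.0 − j4438 Ω
|Z| = √(870.0² + 4438²) = 4522 Ω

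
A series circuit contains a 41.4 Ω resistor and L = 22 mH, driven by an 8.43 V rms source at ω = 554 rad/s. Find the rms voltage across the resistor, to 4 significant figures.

X_L = ωL = 12.19 Ω
Z = 41.40 + j12.19 Ω
|Z| = √(41.40² + 12.19²) = 43.16 Ω
I = V/|Z| = 195.3 mA
V_R = I·|Z_R| = 0.1953 × 41.40 = 8.087 V

8.087 V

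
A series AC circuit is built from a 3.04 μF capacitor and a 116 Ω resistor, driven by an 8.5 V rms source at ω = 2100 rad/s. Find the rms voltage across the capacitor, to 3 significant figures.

6.83 V

X_C = 1/(ωC) = 157 Ω
Z = 116 − j157 Ω
|Z| = √(116² + 157²) = 195 Ω
I = V/|Z| = 43.6 mA
V_C = I·|Z_C| = 0.0436 × 157 = 6.83 V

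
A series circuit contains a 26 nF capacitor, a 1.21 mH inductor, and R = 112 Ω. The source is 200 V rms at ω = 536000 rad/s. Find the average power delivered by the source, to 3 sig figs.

13.0 W

X_L = ωL = 649 Ω
X_C = 1/(ωC) = 71.8 Ω
Net reactance X = X_L − X_C = 577 Ω
Z = 112 + j577 Ω
|Z| = √(112² + 577²) = 588 Ω
∠Z = arctan(577/112) = 79.0°
I = V/|Z| = 340 mA
P = VI cos φ = 200 × 0.340 × cos(79.0°) = 13.0 W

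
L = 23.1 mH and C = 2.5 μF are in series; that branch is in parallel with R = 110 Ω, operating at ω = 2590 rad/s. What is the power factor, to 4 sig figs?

0.6521

X_L = ωL = 59.83 Ω
X_C = 1/(ωC) = 154.4 Ω
Branch 1: Z₁ = R = 110.0 Ω
Branch 2 (series LC): Z₂ = j(X_L − X_C) = −j94.61 Ω
Parallel: Z = Z₁Z₂/(Z₁+Z₂), |Z| = 71.73 Ω, ∠Z = -49.30°
cos φ = cos(-49.30°) = 0.6521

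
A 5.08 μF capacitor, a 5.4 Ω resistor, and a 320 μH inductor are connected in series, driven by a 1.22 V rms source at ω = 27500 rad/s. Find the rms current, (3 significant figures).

216 mA

X_L = ωL = 8.80 Ω
X_C = 1/(ωC) = 7.16 Ω
Net reactance X = X_L − X_C = 1.64 Ω
Z = 5.40 + j1.64 Ω
|Z| = √(5.40² + 1.64²) = 5.64 Ω
I = V/|Z| = 1.22/5.64 = 216 mA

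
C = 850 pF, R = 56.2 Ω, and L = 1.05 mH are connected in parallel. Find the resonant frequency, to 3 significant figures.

ω₀ = 1/√(LC) = 1/√(0.00105 × 8.5e-10) = 1.059e+06 rad/s
f₀ = ω₀/(2π) = 168 kHz

168 kHz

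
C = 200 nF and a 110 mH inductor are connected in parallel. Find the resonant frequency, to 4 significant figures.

1.073 kHz

ω₀ = 1/√(LC) = 1/√(0.11 × 2e-07) = 6742 rad/s
f₀ = ω₀/(2π) = 1.073 kHz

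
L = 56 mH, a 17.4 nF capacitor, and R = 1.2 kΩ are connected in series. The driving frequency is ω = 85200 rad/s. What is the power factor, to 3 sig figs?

X_L = ωL = 4770 Ω
X_C = 1/(ωC) = 675 Ω
Net reactance X = X_L − X_C = 4100 Ω
Z = 1200 + j4100 Ω
|Z| = √(1200² + 4100²) = 4270 Ω
∠Z = arctan(4100/1200) = 73.7°
cos φ = cos(73.7°) = 0.281

0.281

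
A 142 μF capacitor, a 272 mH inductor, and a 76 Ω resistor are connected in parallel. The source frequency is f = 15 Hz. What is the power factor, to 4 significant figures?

0.4568

ω = 2πf = 94.25 rad/s
X_L = ωL = 25.64 Ω
X_C = 1/(ωC) = 74.72 Ω
Parallel: admittances add. Y = 1/R + 1/(jωL) + jωC
Y = (0.01316 − j0.02563) S
|Y| = 0.02881 S → |Z| = 1/|Y| = 34.71 Ω, ∠Z = −∠Y = 62.82°
cos φ = cos(62.82°) = 0.4568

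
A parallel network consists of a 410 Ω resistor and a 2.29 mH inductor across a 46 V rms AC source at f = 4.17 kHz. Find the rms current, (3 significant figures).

775 mA

ω = 2πf = 26200 rad/s
X_L = ωL = 60.0 Ω
Parallel: admittances add. Y = 1/R + 1/(jωL)
Y = (0.00244 − j0.0167) S
|Y| = 0.0168 S → |Z| = 1/|Y| = 59.4 Ω, ∠Z = −∠Y = 81.7°
I = V/|Z| = 46/59.4 = 775 mA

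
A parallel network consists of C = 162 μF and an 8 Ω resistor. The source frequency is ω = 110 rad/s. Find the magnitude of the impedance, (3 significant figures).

X_C = 1/(ωC) = 56.1 Ω
Parallel: admittances add. Y = 1/R + jωC
Y = (0.125 + j0.0178) S
|Y| = 0.126 S → |Z| = 1/|Y| = 7.92 Ω, ∠Z = −∠Y = -8.11°

7.92 Ω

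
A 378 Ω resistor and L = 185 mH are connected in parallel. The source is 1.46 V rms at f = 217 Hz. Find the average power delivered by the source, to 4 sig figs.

ω = 2πf = 1363 rad/s
X_L = ωL = 252.2 Ω
Parallel: admittances add. Y = 1/R + 1/(jωL)
Y = (0.002646 − j0.003965) S
|Y| = 0.004766 S → |Z| = 1/|Y| = 209.8 Ω, ∠Z = −∠Y = 56.28°
I = V/|Z| = 6.959 mA
P = VI cos φ = 1.46 × 0.006959 × cos(56.28°) = 5.639 mW

5.639 mW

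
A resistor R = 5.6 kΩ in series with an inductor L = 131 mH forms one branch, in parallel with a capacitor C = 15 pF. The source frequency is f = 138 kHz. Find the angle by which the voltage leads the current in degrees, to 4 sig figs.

ω = 2πf = 867100 rad/s
X_L = ωL = 113600 Ω
X_C = 1/(ωC) = 76890 Ω
Branch 1 (R+jX_L): Z₁ = 5600 + j113600 Ω, |Z₁| = 113700 Ω
Branch 2 (−jX_C): Z₂ = −j76890 Ω
Parallel: Z = Z₁Z₂/(Z₁+Z₂), |Z| = 235500 Ω, ∠Z = -84.15°

-84.15°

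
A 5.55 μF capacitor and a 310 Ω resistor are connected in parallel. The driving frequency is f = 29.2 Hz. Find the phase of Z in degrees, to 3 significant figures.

-17.5°

ω = 2πf = 183.5 rad/s
X_C = 1/(ωC) = 982 Ω
Parallel: admittances add. Y = 1/R + jωC
Y = (0.00323 + j0.00102) S
|Y| = 0.00338 S → |Z| = 1/|Y| = 296 Ω, ∠Z = −∠Y = -17.5°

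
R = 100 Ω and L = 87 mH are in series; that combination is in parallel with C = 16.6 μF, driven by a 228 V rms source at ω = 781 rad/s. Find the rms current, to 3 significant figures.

2.46 A

X_L = ωL = 67.9 Ω
X_C = 1/(ωC) = 77.1 Ω
Branch 1 (R+jX_L): Z₁ = 100 + j67.9 Ω, |Z₁| = 121 Ω
Branch 2 (−jX_C): Z₂ = −j77.1 Ω
Parallel: Z = Z₁Z₂/(Z₁+Z₂), |Z| = 92.9 Ω, ∠Z = -50.6°
I = V/|Z| = 228/92.9 = 2.46 A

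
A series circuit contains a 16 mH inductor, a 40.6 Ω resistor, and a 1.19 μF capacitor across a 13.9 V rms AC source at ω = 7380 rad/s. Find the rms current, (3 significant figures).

X_L = ωL = 118 Ω
X_C = 1/(ωC) = 114 Ω
Net reactance X = X_L − X_C = 4.21 Ω
Z = 40.6 + j4.21 Ω
|Z| = √(40.6² + 4.21²) = 40.8 Ω
I = V/|Z| = 13.9/40.8 = 341 mA

341 mA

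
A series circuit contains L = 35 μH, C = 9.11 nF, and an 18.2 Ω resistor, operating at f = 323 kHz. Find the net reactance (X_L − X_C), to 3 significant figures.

16.9 Ω

ω = 2πf = 2.029e+06 rad/s
X_L = ωL = 71.0 Ω
X_C = 1/(ωC) = 54.1 Ω
X = 71.0 − 54.1 = 16.9 Ω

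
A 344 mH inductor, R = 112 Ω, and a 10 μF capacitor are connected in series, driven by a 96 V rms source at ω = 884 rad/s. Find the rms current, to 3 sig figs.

X_L = ωL = 304 Ω
X_C = 1/(ωC) = 113 Ω
Net reactance X = X_L − X_C = 191 Ω
Z = 112 + j191 Ω
|Z| = √(112² + 191²) = 221 Ω
I = V/|Z| = 96/221 = 434 mA

434 mA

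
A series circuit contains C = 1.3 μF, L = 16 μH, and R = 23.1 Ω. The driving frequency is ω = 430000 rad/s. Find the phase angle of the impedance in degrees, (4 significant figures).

12.43°

X_L = ωL = 6.880 Ω
X_C = 1/(ωC) = 1.789 Ω
Net reactance X = X_L − X_C = 5.091 Ω
Z = 23.10 + j5.091 Ω
|Z| = √(23.10² + 5.091²) = 23.65 Ω
∠Z = arctan(5.091/23.10) = 12.43°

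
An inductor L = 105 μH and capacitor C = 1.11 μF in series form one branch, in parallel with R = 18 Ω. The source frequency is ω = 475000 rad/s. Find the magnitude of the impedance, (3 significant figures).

X_L = ωL = 49.9 Ω
X_C = 1/(ωC) = 1.90 Ω
Branch 1: Z₁ = R = 18.0 Ω
Branch 2 (series LC): Z₂ = j(X_L − X_C) = j48.0 Ω
Parallel: Z = Z₁Z₂/(Z₁+Z₂), |Z| = 16.9 Ω, ∠Z = 20.6°

16.9 Ω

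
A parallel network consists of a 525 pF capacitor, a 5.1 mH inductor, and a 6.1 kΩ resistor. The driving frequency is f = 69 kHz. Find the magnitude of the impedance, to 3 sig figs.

3600 Ω

ω = 2πf = 433500 rad/s
X_L = ωL = 2210 Ω
X_C = 1/(ωC) = 4390 Ω
Parallel: admittances add. Y = 1/R + 1/(jωL) + jωC
Y = (0.000164 − j0.000225) S
|Y| = 0.000278 S → |Z| = 1/|Y| = 3600 Ω, ∠Z = −∠Y = 53.9°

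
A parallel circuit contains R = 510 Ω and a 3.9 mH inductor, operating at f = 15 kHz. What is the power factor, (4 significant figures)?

0.5847

ω = 2πf = 94250 rad/s
X_L = ωL = 367.6 Ω
Parallel: admittances add. Y = 1/R + 1/(jωL)
Y = (0.001961 − j0.002721) S
|Y| = 0.003354 S → |Z| = 1/|Y| = 298.2 Ω, ∠Z = −∠Y = 54.22°
cos φ = cos(54.22°) = 0.5847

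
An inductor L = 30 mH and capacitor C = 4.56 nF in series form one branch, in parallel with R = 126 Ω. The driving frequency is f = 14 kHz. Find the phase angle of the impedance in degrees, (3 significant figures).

40.8°

ω = 2πf = 87960 rad/s
X_L = ωL = 2640 Ω
X_C = 1/(ωC) = 2490 Ω
Branch 1: Z₁ = R = 126 Ω
Branch 2 (series LC): Z₂ = j(X_L − X_C) = j146 Ω
Parallel: Z = Z₁Z₂/(Z₁+Z₂), |Z| = 95.4 Ω, ∠Z = 40.8°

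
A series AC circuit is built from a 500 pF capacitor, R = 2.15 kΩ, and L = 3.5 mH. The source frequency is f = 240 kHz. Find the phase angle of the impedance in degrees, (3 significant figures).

ω = 2πf = 1.508e+06 rad/s
X_L = ωL = 5280 Ω
X_C = 1/(ωC) = 1330 Ω
Net reactance X = X_L − X_C = 3950 Ω
Z = 2150 + j3950 Ω
|Z| = √(2150² + 3950²) = 4500 Ω
∠Z = arctan(3950/2150) = 61.5°

61.5°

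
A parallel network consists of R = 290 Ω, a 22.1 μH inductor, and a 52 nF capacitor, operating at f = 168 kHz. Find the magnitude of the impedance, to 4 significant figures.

ω = 2πf = 1.056e+06 rad/s
X_L = ωL = 23.33 Ω
X_C = 1/(ωC) = 18.22 Ω
Parallel: admittances add. Y = 1/R + 1/(jωL) + jωC
Y = (0.003448 + j0.01202) S
|Y| = 0.01251 S → |Z| = 1/|Y| = 79.95 Ω, ∠Z = −∠Y = -74.00°

79.95 Ω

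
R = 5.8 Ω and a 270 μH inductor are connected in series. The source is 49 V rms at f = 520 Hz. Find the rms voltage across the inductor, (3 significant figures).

7.37 V

ω = 2πf = 3267 rad/s
X_L = ωL = 0.882 Ω
Z = 5.80 + j0.882 Ω
|Z| = √(5.80² + 0.882²) = 5.87 Ω
I = V/|Z| = 8.35 A
V_L = I·|Z_L| = 8.35 × 0.882 = 7.37 V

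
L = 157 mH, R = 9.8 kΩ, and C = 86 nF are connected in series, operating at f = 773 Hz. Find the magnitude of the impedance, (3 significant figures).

9930 Ω

ω = 2πf = 4857 rad/s
X_L = ωL = 763 Ω
X_C = 1/(ωC) = 2390 Ω
Net reactance X = X_L − X_C = -1630 Ω
Z = 9800 − j1630 Ω
|Z| = √(9800² + 1630²) = 9930 Ω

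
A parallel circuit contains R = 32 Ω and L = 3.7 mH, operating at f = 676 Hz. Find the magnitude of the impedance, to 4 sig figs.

ω = 2πf = 4247 rad/s
X_L = ωL = 15.72 Ω
Parallel: admittances add. Y = 1/R + 1/(jωL)
Y = (0.03125 − j0.06363) S
|Y| = 0.07089 S → |Z| = 1/|Y| = 14.11 Ω, ∠Z = −∠Y = 63.84°

14.11 Ω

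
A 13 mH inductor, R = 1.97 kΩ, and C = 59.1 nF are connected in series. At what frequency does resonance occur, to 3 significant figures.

ω₀ = 1/√(LC) = 1/√(0.013 × 5.91e-08) = 36080 rad/s
f₀ = ω₀/(2π) = 5.74 kHz

5.74 kHz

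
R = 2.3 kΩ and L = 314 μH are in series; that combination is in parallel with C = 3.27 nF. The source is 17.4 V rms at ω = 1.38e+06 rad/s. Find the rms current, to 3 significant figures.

X_L = ωL = 433 Ω
X_C = 1/(ωC) = 222 Ω
Branch 1 (R+jX_L): Z₁ = 2300 + j433 Ω, |Z₁| = 2340 Ω
Branch 2 (−jX_C): Z₂ = −j222 Ω
Parallel: Z = Z₁Z₂/(Z₁+Z₂), |Z| = 225 Ω, ∠Z = -84.6°
I = V/|Z| = 17.4/225 = 77.5 mA

77.5 mA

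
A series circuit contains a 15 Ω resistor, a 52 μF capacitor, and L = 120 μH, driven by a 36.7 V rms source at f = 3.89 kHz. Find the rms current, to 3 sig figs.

ω = 2πf = 24440 rad/s
X_L = ωL = 2.93 Ω
X_C = 1/(ωC) = 0.787 Ω
Net reactance X = X_L − X_C = 2.15 Ω
Z = 15.0 + j2.15 Ω
|Z| = √(15.0² + 2.15²) = 15.2 Ω
I = V/|Z| = 36.7/15.2 = 2.42 A

2.42 A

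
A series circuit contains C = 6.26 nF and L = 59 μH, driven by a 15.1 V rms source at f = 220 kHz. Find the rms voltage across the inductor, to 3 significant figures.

36.2 V

ω = 2πf = 1.382e+06 rad/s
X_L = ωL = 81.6 Ω
X_C = 1/(ωC) = 116 Ω
Net reactance X = X_L − X_C = -34.0 Ω
Z = − j34.0 Ω
|Z| = √(0² + 34.0²) = 34.0 Ω
I = V/|Z| = 444 mA
V_L = I·|Z_L| = 0.444 × 81.6 = 36.2 V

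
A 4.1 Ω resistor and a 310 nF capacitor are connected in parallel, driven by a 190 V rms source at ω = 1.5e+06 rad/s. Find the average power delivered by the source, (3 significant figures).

8.80 kW

X_C = 1/(ωC) = 2.15 Ω
Parallel: admittances add. Y = 1/R + jωC
Y = (0.244 + j0.465) S
|Y| = 0.525 S → |Z| = 1/|Y| = 1.90 Ω, ∠Z = −∠Y = -62.3°
I = V/|Z| = 99.8 A
P = VI cos φ = 190 × 99.8 × cos(-62.3°) = 8.80 kW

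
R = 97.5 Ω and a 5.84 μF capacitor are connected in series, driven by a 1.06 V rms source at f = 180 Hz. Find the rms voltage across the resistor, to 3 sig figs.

0.574 V

ω = 2πf = 1131 rad/s
X_C = 1/(ωC) = 151 Ω
Z = 97.5 − j151 Ω
|Z| = √(97.5² + 151²) = 180 Ω
I = V/|Z| = 5.89 mA
V_R = I·|Z_R| = 0.00589 × 97.5 = 0.574 V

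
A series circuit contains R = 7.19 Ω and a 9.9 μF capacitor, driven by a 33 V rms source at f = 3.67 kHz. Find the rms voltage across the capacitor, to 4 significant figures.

17.17 V

ω = 2πf = 23060 rad/s
X_C = 1/(ωC) = 4.380 Ω
Z = 7.190 − j4.380 Ω
|Z| = √(7.190² + 4.380²) = 8.419 Ω
I = V/|Z| = 3.920 A
V_C = I·|Z_C| = 3.920 × 4.380 = 17.17 V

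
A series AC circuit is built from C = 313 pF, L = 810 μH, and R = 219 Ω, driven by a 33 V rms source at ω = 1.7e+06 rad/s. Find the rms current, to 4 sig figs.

60.22 mA

X_L = ωL = 1377 Ω
X_C = 1/(ωC) = 1879 Ω
Net reactance X = X_L − X_C = -502.3 Ω
Z = 219.0 − j502.3 Ω
|Z| = √(219.0² + 502.3²) = 548.0 Ω
I = V/|Z| = 33/548.0 = 60.22 mA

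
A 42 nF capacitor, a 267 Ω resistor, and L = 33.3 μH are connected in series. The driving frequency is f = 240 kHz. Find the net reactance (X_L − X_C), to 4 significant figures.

34.43 Ω

ω = 2πf = 1.508e+06 rad/s
X_L = ωL = 50.22 Ω
X_C = 1/(ωC) = 15.79 Ω
X = 50.22 − 15.79 = 34.43 Ω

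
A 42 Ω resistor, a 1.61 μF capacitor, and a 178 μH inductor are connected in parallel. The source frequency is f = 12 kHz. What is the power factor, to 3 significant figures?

ω = 2πf = 75400 rad/s
X_L = ωL = 13.4 Ω
X_C = 1/(ωC) = 8.24 Ω
Parallel: admittances add. Y = 1/R + 1/(jωL) + jωC
Y = (0.0238 + j0.0469) S
|Y| = 0.0526 S → |Z| = 1/|Y| = 19.0 Ω, ∠Z = −∠Y = -63.1°
cos φ = cos(-63.1°) = 0.453

0.453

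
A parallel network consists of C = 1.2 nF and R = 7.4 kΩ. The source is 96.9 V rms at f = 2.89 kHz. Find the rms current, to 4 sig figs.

ω = 2πf = 18160 rad/s
X_C = 1/(ωC) = 45890 Ω
Parallel: admittances add. Y = 1/R + jωC
Y = (0.0001351 + j2.179e-05) S
|Y| = 0.0001369 S → |Z| = 1/|Y| = 7306 Ω, ∠Z = −∠Y = -9.160°
I = V/|Z| = 96.9/7306 = 13.26 mA

13.26 mA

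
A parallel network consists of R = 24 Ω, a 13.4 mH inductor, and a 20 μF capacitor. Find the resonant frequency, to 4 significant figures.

ω₀ = 1/√(LC) = 1/√(0.0134 × 2e-05) = 1932 rad/s
f₀ = ω₀/(2π) = 307.4 Hz

307.4 Hz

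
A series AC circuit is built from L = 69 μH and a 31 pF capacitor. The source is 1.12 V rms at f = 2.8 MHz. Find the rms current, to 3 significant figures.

ω = 2πf = 1.759e+07 rad/s
X_L = ωL = 1210 Ω
X_C = 1/(ωC) = 1830 Ω
Net reactance X = X_L − X_C = -620 Ω
Z = − j620 Ω
|Z| = √(0² + 620²) = 620 Ω
I = V/|Z| = 1.12/620 = 1.81 mA

1.81 mA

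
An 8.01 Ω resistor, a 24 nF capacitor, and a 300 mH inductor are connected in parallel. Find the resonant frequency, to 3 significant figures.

1.88 kHz

ω₀ = 1/√(LC) = 1/√(0.3 × 2.4e-08) = 11790 rad/s
f₀ = ω₀/(2π) = 1.88 kHz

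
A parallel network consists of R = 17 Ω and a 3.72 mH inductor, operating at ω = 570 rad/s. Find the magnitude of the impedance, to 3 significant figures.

2.10 Ω

X_L = ωL = 2.12 Ω
Parallel: admittances add. Y = 1/R + 1/(jωL)
Y = (0.0588 − j0.472) S
|Y| = 0.475 S → |Z| = 1/|Y| = 2.10 Ω, ∠Z = −∠Y = 82.9°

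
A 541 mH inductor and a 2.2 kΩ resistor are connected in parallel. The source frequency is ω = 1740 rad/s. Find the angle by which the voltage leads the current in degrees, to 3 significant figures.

66.8°

X_L = ωL = 941 Ω
Parallel: admittances add. Y = 1/R + 1/(jωL)
Y = (0.000455 − j0.00106) S
|Y| = 0.00116 S → |Z| = 1/|Y| = 865 Ω, ∠Z = −∠Y = 66.8°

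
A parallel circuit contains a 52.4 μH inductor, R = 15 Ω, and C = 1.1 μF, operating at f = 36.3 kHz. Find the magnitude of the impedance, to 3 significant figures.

ω = 2πf = 228100 rad/s
X_L = ωL = 12.0 Ω
X_C = 1/(ωC) = 3.99 Ω
Parallel: admittances add. Y = 1/R + 1/(jωL) + jωC
Y = (0.0667 + j0.167) S
|Y| = 0.180 S → |Z| = 1/|Y| = 5.56 Ω, ∠Z = −∠Y = -68.3°

5.56 Ω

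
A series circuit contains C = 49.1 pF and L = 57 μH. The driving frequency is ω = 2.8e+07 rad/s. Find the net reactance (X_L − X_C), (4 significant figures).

868.6 Ω

X_L = ωL = 1596 Ω
X_C = 1/(ωC) = 727.4 Ω
X = 1596 − 727.4 = 868.6 Ω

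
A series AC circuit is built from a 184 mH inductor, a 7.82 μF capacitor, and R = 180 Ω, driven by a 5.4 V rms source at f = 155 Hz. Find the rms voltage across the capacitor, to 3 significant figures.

3.81 V

ω = 2πf = 973.9 rad/s
X_L = ωL = 179 Ω
X_C = 1/(ωC) = 131 Ω
Net reactance X = X_L − X_C = 47.9 Ω
Z = 180 + j47.9 Ω
|Z| = √(180² + 47.9²) = 186 Ω
I = V/|Z| = 29.0 mA
V_C = I·|Z_C| = 0.0290 × 131 = 3.81 V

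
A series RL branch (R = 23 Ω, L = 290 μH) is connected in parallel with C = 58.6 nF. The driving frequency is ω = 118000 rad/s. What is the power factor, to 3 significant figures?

X_L = ωL = 34.2 Ω
X_C = 1/(ωC) = 145 Ω
Branch 1 (R+jX_L): Z₁ = 23.0 + j34.2 Ω, |Z₁| = 41.2 Ω
Branch 2 (−jX_C): Z₂ = −j145 Ω
Parallel: Z = Z₁Z₂/(Z₁+Z₂), |Z| = 52.9 Ω, ∠Z = 44.3°
cos φ = cos(44.3°) = 0.715

0.715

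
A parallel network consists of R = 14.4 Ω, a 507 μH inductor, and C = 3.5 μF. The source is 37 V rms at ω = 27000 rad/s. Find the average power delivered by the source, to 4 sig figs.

X_L = ωL = 13.69 Ω
X_C = 1/(ωC) = 10.58 Ω
Parallel: admittances add. Y = 1/R + 1/(jωL) + jωC
Y = (0.06944 + j0.02145) S
|Y| = 0.07268 S → |Z| = 1/|Y| = 13.76 Ω, ∠Z = −∠Y = -17.16°
I = V/|Z| = 2.689 A
P = VI cos φ = 37 × 2.689 × cos(-17.16°) = 95.07 W

95.07 W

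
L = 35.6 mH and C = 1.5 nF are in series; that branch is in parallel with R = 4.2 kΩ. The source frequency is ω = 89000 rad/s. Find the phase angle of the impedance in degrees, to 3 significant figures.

-44.2°

X_L = ωL = 3170 Ω
X_C = 1/(ωC) = 7490 Ω
Branch 1: Z₁ = R = 4200 Ω
Branch 2 (series LC): Z₂ = j(X_L − X_C) = −j4320 Ω
Parallel: Z = Z₁Z₂/(Z₁+Z₂), |Z| = 3010 Ω, ∠Z = -44.2°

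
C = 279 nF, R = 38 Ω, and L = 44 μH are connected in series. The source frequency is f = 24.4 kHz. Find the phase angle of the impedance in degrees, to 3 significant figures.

-23.6°

ω = 2πf = 153300 rad/s
X_L = ωL = 6.75 Ω
X_C = 1/(ωC) = 23.4 Ω
Net reactance X = X_L − X_C = -16.6 Ω
Z = 38.0 − j16.6 Ω
|Z| = √(38.0² + 16.6²) = 41.5 Ω
∠Z = arctan(-16.6/38.0) = -23.6°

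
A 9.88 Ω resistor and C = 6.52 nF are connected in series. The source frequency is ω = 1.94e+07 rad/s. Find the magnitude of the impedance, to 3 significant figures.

12.7 Ω

X_C = 1/(ωC) = 7.91 Ω
Z = 9.88 − j7.91 Ω
|Z| = √(9.88² + 7.91²) = 12.7 Ω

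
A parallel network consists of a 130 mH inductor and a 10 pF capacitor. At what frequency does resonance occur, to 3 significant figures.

ω₀ = 1/√(LC) = 1/√(0.13 × 1e-11) = 877100 rad/s
f₀ = ω₀/(2π) = 140 kHz

140 kHz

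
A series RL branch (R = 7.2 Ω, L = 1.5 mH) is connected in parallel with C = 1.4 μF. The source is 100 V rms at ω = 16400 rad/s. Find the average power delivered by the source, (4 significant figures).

X_L = ωL = 24.60 Ω
X_C = 1/(ωC) = 43.55 Ω
Branch 1 (R+jX_L): Z₁ = 7.200 + j24.60 Ω, |Z₁| = 25.63 Ω
Branch 2 (−jX_C): Z₂ = −j43.55 Ω
Parallel: Z = Z₁Z₂/(Z₁+Z₂), |Z| = 55.06 Ω, ∠Z = 52.89°
I = V/|Z| = 1.816 A
P = VI cos φ = 100 × 1.816 × cos(52.89°) = 109.6 W

109.6 W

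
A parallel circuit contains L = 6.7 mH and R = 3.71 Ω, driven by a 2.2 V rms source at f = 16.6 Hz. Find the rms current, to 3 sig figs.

ω = 2πf = 104.3 rad/s
X_L = ωL = 0.699 Ω
Parallel: admittances add. Y = 1/R + 1/(jωL)
Y = (0.270 − j1.43) S
|Y| = 1.46 S → |Z| = 1/|Y| = 0.687 Ω, ∠Z = −∠Y = 79.3°
I = V/|Z| = 2.2/0.687 = 3.20 A

3.20 A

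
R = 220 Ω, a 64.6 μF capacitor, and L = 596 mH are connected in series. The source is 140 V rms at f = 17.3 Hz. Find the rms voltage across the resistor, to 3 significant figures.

ω = 2πf = 108.7 rad/s
X_L = ωL = 64.8 Ω
X_C = 1/(ωC) = 142 Ω
Net reactance X = X_L − X_C = -77.6 Ω
Z = 220 − j77.6 Ω
|Z| = √(220² + 77.6²) = 233 Ω
I = V/|Z| = 600 mA
V_R = I·|Z_R| = 0.600 × 220 = 132 V

132 V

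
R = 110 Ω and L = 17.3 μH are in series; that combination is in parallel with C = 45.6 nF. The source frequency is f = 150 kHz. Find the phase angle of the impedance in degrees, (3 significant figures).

-77.9°

ω = 2πf = 942500 rad/s
X_L = ωL = 16.3 Ω
X_C = 1/(ωC) = 23.3 Ω
Branch 1 (R+jX_L): Z₁ = 110 + j16.3 Ω, |Z₁| = 111 Ω
Branch 2 (−jX_C): Z₂ = −j23.3 Ω
Parallel: Z = Z₁Z₂/(Z₁+Z₂), |Z| = 23.5 Ω, ∠Z = -77.9°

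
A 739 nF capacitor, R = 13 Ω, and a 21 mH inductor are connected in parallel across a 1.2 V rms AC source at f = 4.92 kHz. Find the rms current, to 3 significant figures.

ω = 2πf = 30910 rad/s
X_L = ωL = 649 Ω
X_C = 1/(ωC) = 43.8 Ω
Parallel: admittances add. Y = 1/R + 1/(jωL) + jωC
Y = (0.0769 + j0.0213) S
|Y| = 0.0798 S → |Z| = 1/|Y| = 12.5 Ω, ∠Z = −∠Y = -15.5°
I = V/|Z| = 1.2/12.5 = 95.8 mA

95.8 mA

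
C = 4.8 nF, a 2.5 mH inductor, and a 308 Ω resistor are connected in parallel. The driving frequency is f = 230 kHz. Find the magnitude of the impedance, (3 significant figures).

135 Ω

ω = 2πf = 1.445e+06 rad/s
X_L = ωL = 3610 Ω
X_C = 1/(ωC) = 144 Ω
Parallel: admittances add. Y = 1/R + 1/(jωL) + jωC
Y = (0.00325 + j0.00666) S
|Y| = 0.00741 S → |Z| = 1/|Y| = 135 Ω, ∠Z = −∠Y = -64.0°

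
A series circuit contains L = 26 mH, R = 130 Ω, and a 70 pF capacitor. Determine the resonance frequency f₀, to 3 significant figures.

118 kHz

ω₀ = 1/√(LC) = 1/√(0.026 × 7e-11) = 741200 rad/s
f₀ = ω₀/(2π) = 118 kHz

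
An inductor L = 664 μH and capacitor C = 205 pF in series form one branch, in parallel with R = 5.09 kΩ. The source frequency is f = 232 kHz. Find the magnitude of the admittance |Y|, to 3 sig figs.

464 μS

ω = 2πf = 1.458e+06 rad/s
X_L = ωL = 968 Ω
X_C = 1/(ωC) = 3350 Ω
Branch 1: Z₁ = R = 5090 Ω
Branch 2 (series LC): Z₂ = j(X_L − X_C) = −j2380 Ω
Parallel: Z = Z₁Z₂/(Z₁+Z₂), |Z| = 2150 Ω, ∠Z = -65.0°
|Y| = 1/|Z| = 464 μS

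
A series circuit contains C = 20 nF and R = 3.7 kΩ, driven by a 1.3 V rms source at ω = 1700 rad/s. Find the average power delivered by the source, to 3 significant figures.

X_C = 1/(ωC) = 29400 Ω
Z = 3700 − j29400 Ω
|Z| = √(3700² + 29400²) = 29600 Ω
∠Z = arctan(-29400/3700) = -82.8°
I = V/|Z| = 43.9 μA
P = VI cos φ = 1.3 × 4.39e-05 × cos(-82.8°) = 7.12 μW

7.12 μW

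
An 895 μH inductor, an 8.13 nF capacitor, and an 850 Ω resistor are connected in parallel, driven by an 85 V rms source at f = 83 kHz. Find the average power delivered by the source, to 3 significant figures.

ω = 2πf = 521500 rad/s
X_L = ωL = 467 Ω
X_C = 1/(ωC) = 236 Ω
Parallel: admittances add. Y = 1/R + 1/(jωL) + jωC
Y = (0.00118 + j0.00210) S
|Y| = 0.00240 S → |Z| = 1/|Y| = 416 Ω, ∠Z = −∠Y = -60.7°
I = V/|Z| = 204 mA
P = VI cos φ = 85 × 0.204 × cos(-60.7°) = 8.50 W

8.50 W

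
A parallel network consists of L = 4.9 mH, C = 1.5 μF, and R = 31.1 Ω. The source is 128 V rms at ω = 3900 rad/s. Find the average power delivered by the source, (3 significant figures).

X_L = ωL = 19.1 Ω
X_C = 1/(ωC) = 171 Ω
Parallel: admittances add. Y = 1/R + 1/(jωL) + jωC
Y = (0.0322 − j0.0465) S
|Y| = 0.0565 S → |Z| = 1/|Y| = 17.7 Ω, ∠Z = −∠Y = 55.3°
I = V/|Z| = 7.23 A
P = VI cos φ = 128 × 7.23 × cos(55.3°) = 527 W

527 W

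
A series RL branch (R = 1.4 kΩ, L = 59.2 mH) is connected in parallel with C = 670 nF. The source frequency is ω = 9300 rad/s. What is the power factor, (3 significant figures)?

X_L = ωL = 551 Ω
X_C = 1/(ωC) = 160 Ω
Branch 1 (R+jX_L): Z₁ = 1400 + j551 Ω, |Z₁| = 1500 Ω
Branch 2 (−jX_C): Z₂ = −j160 Ω
Parallel: Z = Z₁Z₂/(Z₁+Z₂), |Z| = 166 Ω, ∠Z = -84.1°
cos φ = cos(-84.1°) = 0.103

0.103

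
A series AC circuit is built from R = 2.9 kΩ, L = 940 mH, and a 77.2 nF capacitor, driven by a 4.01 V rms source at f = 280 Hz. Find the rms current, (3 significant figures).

626 μA

ω = 2πf = 1759 rad/s
X_L = ωL = 1650 Ω
X_C = 1/(ωC) = 7360 Ω
Net reactance X = X_L − X_C = -5710 Ω
Z = 2900 − j5710 Ω
|Z| = √(2900² + 5710²) = 6400 Ω
I = V/|Z| = 4.01/6400 = 626 μA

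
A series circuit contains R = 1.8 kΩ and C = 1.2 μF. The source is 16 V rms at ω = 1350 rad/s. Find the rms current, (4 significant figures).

8.408 mA

X_C = 1/(ωC) = 617.3 Ω
Z = 1800 − j617.3 Ω
|Z| = √(1800² + 617.3²) = 1903 Ω
I = V/|Z| = 16/1903 = 8.408 mA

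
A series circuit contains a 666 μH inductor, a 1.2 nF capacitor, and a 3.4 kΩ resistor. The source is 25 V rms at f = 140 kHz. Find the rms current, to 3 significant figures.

ω = 2πf = 879600 rad/s
X_L = ωL = 586 Ω
X_C = 1/(ωC) = 947 Ω
Net reactance X = X_L − X_C = -362 Ω
Z = 3400 − j362 Ω
|Z| = √(3400² + 362²) = 3420 Ω
I = V/|Z| = 25/3420 = 7.31 mA

7.31 mA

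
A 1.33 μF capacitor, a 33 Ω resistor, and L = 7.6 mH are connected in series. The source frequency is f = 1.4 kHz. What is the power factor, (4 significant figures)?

0.8709

ω = 2πf = 8796 rad/s
X_L = ωL = 66.85 Ω
X_C = 1/(ωC) = 85.48 Ω
Net reactance X = X_L − X_C = -18.62 Ω
Z = 33.00 − j18.62 Ω
|Z| = √(33.00² + 18.62²) = 37.89 Ω
∠Z = arctan(-18.62/33.00) = -29.44°
cos φ = cos(-29.44°) = 0.8709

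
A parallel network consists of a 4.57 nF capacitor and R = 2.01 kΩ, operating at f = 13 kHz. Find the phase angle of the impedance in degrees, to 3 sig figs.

-36.9°

ω = 2πf = 81680 rad/s
X_C = 1/(ωC) = 2680 Ω
Parallel: admittances add. Y = 1/R + jωC
Y = (0.000498 + j0.000373) S
|Y| = 0.000622 S → |Z| = 1/|Y| = 1610 Ω, ∠Z = −∠Y = -36.9°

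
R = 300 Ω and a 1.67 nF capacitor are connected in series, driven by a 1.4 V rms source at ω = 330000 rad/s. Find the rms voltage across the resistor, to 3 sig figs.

0.228 V

X_C = 1/(ωC) = 1810 Ω
Z = 300 − j1810 Ω
|Z| = √(300² + 1810²) = 1840 Ω
I = V/|Z| = 761 μA
V_R = I·|Z_R| = 0.000761 × 300 = 0.228 V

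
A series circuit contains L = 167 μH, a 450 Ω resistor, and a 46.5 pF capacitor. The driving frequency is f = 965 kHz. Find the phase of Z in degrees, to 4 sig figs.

-79.93°

ω = 2πf = 6.063e+06 rad/s
X_L = ωL = 1013 Ω
X_C = 1/(ωC) = 3547 Ω
Net reactance X = X_L − X_C = -2534 Ω
Z = 450.0 − j2534 Ω
|Z| = √(450.0² + 2534²) = 2574 Ω
∠Z = arctan(-2534/450.0) = -79.93°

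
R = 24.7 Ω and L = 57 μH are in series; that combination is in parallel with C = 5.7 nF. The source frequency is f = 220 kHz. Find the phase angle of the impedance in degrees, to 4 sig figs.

ω = 2πf = 1.382e+06 rad/s
X_L = ωL = 78.79 Ω
X_C = 1/(ωC) = 126.9 Ω
Branch 1 (R+jX_L): Z₁ = 24.70 + j78.79 Ω, |Z₁| = 82.57 Ω
Branch 2 (−jX_C): Z₂ = −j126.9 Ω
Parallel: Z = Z₁Z₂/(Z₁+Z₂), |Z| = 193.7 Ω, ∠Z = 45.43°

45.43°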